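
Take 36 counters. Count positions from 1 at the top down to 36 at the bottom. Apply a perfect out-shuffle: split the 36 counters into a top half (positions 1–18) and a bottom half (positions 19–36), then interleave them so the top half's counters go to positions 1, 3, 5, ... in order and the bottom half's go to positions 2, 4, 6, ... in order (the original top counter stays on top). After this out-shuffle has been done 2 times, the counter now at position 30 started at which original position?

Work backwards from position 30, undoing one out-shuffle at a time:
30 ← 33 ← 17
So the counter now at position 30 started at position 17.

17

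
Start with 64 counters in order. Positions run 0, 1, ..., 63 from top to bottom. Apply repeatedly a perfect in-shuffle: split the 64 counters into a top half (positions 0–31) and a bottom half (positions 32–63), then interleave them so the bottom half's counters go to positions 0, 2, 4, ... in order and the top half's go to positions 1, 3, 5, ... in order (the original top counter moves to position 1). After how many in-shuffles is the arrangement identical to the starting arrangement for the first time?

12

The in-shuffle permutes the 64 positions with cycle lengths [4, 12, 12, 12, 12, 12].
Every counter is home exactly when every cycle has completed a whole number of laps, i.e. after lcm(4, 12) = 12 in-shuffles.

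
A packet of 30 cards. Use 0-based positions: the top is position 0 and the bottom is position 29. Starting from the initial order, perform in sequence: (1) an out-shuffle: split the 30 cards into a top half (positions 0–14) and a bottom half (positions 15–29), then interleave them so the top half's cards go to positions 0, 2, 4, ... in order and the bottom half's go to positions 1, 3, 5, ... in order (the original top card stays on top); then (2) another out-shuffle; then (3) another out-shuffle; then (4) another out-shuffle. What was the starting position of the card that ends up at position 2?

11

Undo the operations in reverse order, starting from position 2:
  undo op 4 (out-shuffle, from top half): 2 ← 1
  undo op 3 (out-shuffle, from bottom half): 1 ← 15
  undo op 2 (out-shuffle, from bottom half): 15 ← 22
  undo op 1 (out-shuffle, from top half): 22 ← 11
So the card at position 2 came from original position 11.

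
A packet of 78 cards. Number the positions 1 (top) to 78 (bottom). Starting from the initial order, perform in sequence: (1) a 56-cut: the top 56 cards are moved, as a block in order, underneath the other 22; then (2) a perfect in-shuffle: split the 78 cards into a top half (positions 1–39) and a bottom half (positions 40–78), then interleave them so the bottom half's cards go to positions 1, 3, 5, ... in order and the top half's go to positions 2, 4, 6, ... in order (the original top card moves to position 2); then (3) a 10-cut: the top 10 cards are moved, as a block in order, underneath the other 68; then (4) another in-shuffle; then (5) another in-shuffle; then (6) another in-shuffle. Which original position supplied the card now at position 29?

49

Undo the operations in reverse order, starting from position 29:
  undo op 6 (in-shuffle, from bottom half): 29 ← 54
  undo op 5 (in-shuffle, from top half): 54 ← 27
  undo op 4 (in-shuffle, from bottom half): 27 ← 53
  undo op 3 (cut 10): 53 ← 63
  undo op 2 (in-shuffle, from bottom half): 63 ← 71
  undo op 1 (cut 56): 71 ← 49
So the card at position 29 came from original position 49.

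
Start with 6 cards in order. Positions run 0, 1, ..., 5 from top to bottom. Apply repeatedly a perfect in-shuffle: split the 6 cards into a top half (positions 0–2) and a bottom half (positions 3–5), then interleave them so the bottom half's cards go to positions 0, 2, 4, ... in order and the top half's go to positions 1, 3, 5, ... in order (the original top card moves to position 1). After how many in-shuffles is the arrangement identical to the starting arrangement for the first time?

The in-shuffle permutes the 6 positions with cycle lengths [3, 3].
Every card is home exactly when every cycle has completed a whole number of laps, i.e. after lcm(3) = 3 in-shuffles.

3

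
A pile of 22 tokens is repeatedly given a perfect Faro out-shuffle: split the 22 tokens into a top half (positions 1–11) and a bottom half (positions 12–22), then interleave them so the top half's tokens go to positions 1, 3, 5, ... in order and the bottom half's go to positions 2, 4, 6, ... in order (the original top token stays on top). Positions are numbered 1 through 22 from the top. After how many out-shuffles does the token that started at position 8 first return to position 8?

2

Follow position 8 under repeated out-shuffles:
8 → 15 → 8
It first returns after 2 out-shuffles.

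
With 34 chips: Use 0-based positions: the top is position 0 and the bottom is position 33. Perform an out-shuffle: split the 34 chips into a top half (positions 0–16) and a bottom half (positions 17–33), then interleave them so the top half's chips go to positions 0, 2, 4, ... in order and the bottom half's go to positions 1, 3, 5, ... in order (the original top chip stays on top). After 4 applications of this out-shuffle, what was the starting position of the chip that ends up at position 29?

Work backwards from position 29, undoing one out-shuffle at a time:
29 ← 31 ← 32 ← 16 ← 8
So the chip now at position 29 started at position 8.

8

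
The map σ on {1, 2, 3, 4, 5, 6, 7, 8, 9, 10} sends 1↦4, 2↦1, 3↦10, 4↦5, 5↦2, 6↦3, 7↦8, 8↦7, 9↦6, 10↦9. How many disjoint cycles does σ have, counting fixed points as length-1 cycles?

3

Cycle decomposition: (1 4 5 2) (3 10 9 6) (7 8).
3 cycles.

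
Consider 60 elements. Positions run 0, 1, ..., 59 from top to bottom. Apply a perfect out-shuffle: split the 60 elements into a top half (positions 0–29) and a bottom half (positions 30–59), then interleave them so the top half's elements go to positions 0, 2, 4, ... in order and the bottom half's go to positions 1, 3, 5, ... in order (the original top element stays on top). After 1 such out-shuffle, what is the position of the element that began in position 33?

7

Track the element's position through each out-shuffle:
33 → 7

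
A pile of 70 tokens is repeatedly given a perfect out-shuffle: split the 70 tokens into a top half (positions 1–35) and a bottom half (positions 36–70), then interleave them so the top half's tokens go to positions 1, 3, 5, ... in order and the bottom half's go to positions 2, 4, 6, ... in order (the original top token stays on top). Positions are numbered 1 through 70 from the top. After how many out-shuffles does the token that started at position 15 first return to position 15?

22

Follow position 15 under repeated out-shuffles:
15 → 29 → 57 → 44 → 18 → 35 → 69 → 68 → ... → 15 (length 22)
It first returns after 22 out-shuffles.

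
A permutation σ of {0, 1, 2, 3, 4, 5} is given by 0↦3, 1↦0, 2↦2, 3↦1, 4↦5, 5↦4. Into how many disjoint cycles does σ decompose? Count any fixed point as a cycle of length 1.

Cycle decomposition: (0 3 1) (2) (4 5).
3 cycles.

3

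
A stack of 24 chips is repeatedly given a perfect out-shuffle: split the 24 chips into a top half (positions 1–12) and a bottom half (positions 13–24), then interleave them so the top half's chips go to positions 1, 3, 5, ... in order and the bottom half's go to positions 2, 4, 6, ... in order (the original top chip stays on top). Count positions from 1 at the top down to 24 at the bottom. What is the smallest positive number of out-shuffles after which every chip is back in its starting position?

11

The out-shuffle permutes the 24 positions with cycle lengths [1, 1, 11, 11].
Every chip is home exactly when every cycle has completed a whole number of laps, i.e. after lcm(1, 11) = 11 out-shuffles.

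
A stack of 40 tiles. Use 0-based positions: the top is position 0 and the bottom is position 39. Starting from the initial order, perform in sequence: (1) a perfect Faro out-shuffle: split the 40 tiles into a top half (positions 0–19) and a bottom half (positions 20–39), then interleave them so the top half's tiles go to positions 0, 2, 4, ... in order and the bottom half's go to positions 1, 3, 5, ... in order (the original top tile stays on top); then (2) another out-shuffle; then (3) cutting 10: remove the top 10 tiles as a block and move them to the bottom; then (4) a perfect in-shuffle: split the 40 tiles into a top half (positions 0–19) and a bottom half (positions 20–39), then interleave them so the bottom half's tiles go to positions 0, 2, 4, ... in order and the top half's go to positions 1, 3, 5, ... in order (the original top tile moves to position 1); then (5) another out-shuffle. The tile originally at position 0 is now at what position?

Track the tile from position 0 forward through each operation:
  after op 1 (out-shuffle): 0 → 0
  after op 2 (out-shuffle): 0 → 0
  after op 3 (cut 10): 0 → 30
  after op 4 (in-shuffle): 30 → 20
  after op 5 (out-shuffle): 20 → 1

1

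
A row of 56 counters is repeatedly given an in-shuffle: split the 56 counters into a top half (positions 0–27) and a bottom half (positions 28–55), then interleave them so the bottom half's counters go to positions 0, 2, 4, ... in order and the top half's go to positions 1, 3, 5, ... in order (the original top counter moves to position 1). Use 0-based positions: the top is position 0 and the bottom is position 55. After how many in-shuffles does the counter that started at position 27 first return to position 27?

Follow position 27 under repeated in-shuffles:
27 → 55 → 54 → 52 → 48 → 40 → 24 → 49 → 42 → 28 → 0 → 1 → 3 → 7 → 15 → 31 → 6 → 13 → 27
It first returns after 18 in-shuffles.

18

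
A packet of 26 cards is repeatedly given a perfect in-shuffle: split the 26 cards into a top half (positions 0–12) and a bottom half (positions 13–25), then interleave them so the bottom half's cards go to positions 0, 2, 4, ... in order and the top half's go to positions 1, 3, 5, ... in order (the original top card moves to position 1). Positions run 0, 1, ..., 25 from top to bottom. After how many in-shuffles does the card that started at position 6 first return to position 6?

Follow position 6 under repeated in-shuffles:
6 → 13 → 0 → 1 → 3 → 7 → 15 → 4 → 9 → 19 → 12 → 25 → 24 → 22 → 18 → 10 → 21 → 16 → 6
It first returns after 18 in-shuffles.

18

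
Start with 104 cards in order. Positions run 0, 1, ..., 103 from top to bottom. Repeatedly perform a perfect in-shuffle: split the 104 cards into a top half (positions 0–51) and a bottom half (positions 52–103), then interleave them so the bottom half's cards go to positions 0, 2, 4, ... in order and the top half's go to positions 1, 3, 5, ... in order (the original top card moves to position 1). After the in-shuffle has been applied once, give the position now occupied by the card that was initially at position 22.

Track the card's position through each in-shuffle:
22 → 45

45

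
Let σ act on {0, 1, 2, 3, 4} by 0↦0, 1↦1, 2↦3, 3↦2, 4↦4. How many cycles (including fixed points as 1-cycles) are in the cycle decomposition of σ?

Cycle decomposition: (0) (1) (2 3) (4).
4 cycles.

4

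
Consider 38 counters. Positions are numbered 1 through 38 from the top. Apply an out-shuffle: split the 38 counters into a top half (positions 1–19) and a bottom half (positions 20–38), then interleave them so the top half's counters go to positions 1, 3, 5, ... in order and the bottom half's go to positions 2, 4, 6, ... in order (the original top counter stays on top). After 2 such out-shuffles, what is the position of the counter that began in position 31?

Track the counter's position through each out-shuffle:
31 → 24 → 10

10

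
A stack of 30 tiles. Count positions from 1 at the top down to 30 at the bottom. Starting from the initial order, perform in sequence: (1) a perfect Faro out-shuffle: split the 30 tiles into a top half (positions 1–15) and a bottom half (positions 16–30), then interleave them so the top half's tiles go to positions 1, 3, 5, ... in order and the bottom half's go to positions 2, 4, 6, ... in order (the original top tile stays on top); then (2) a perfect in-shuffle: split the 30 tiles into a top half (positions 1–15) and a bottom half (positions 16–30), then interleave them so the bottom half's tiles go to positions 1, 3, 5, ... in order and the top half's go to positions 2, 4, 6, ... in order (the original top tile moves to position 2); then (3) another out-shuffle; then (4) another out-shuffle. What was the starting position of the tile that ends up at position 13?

Undo the operations in reverse order, starting from position 13:
  undo op 4 (out-shuffle, from top half): 13 ← 7
  undo op 3 (out-shuffle, from top half): 7 ← 4
  undo op 2 (in-shuffle, from top half): 4 ← 2
  undo op 1 (out-shuffle, from bottom half): 2 ← 16
So the tile at position 13 came from original position 16.

16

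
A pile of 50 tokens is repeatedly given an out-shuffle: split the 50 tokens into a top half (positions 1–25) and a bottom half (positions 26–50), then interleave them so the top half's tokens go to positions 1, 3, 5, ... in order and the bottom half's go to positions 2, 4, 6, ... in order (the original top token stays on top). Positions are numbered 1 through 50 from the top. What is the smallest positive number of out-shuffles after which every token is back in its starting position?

21

The out-shuffle permutes the 50 positions with cycle lengths [1, 1, 3, 3, 21, 21].
Every token is home exactly when every cycle has completed a whole number of laps, i.e. after lcm(1, 3, 21) = 21 out-shuffles.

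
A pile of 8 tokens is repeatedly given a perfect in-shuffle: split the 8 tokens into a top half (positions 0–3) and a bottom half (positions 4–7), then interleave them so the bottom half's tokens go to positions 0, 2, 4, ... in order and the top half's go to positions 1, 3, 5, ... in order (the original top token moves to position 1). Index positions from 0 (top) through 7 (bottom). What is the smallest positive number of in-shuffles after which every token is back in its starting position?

The in-shuffle permutes the 8 positions with cycle lengths [2, 6].
Every token is home exactly when every cycle has completed a whole number of laps, i.e. after lcm(2, 6) = 6 in-shuffles.

6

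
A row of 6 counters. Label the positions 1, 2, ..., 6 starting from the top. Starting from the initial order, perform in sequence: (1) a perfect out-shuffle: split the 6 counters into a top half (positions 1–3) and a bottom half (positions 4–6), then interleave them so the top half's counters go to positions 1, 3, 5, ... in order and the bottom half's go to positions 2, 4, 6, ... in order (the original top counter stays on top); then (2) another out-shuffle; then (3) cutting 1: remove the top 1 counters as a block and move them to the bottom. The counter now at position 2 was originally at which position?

4

Undo the operations in reverse order, starting from position 2:
  undo op 3 (cut 1): 2 ← 3
  undo op 2 (out-shuffle, from top half): 3 ← 2
  undo op 1 (out-shuffle, from bottom half): 2 ← 4
So the counter at position 2 came from original position 4.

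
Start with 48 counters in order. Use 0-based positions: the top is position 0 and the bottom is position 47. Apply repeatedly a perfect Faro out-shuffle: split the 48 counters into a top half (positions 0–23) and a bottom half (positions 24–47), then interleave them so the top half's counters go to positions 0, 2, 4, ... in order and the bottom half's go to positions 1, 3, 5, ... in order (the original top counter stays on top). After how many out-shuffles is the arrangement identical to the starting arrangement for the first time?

23

The out-shuffle permutes the 48 positions with cycle lengths [1, 1, 23, 23].
Every counter is home exactly when every cycle has completed a whole number of laps, i.e. after lcm(1, 23) = 23 out-shuffles.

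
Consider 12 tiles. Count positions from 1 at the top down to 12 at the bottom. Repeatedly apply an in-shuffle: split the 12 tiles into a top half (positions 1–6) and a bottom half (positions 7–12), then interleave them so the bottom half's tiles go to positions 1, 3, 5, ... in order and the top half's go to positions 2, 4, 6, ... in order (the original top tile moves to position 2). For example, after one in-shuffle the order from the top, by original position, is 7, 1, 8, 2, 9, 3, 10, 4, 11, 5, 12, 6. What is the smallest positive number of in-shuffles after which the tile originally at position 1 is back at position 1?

Follow position 1 under repeated in-shuffles:
1 → 2 → 4 → 8 → 3 → 6 → 12 → 11 → 9 → 5 → 10 → 7 → 1
It first returns after 12 in-shuffles.

12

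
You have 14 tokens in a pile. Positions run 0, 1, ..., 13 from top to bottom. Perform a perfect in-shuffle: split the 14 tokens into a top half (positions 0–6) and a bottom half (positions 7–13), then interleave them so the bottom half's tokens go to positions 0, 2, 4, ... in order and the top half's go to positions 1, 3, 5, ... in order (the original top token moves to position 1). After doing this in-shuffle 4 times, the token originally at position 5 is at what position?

5

Track the token's position through each in-shuffle:
5 → 11 → 8 → 2 → 5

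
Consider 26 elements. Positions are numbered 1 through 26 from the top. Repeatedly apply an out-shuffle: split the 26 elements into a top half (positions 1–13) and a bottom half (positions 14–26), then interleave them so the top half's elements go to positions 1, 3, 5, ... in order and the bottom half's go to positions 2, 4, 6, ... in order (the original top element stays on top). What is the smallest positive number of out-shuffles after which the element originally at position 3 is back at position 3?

Follow position 3 under repeated out-shuffles:
3 → 5 → 9 → 17 → 8 → 15 → 4 → 7 → 13 → 25 → 24 → 22 → 18 → 10 → 19 → 12 → 23 → 20 → 14 → 2 → 3
It first returns after 20 out-shuffles.

20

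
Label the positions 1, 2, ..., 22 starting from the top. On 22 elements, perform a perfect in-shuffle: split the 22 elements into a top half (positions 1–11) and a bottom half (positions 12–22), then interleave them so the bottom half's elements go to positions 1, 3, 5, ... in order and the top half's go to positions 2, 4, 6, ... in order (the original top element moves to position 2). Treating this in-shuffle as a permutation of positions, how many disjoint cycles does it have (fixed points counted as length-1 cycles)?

Trace each unvisited position around until it returns:
(1 2 4 8 16 9 ... len 11) (5 10 20 17 11 22 ... len 11)
2 cycles in total.

2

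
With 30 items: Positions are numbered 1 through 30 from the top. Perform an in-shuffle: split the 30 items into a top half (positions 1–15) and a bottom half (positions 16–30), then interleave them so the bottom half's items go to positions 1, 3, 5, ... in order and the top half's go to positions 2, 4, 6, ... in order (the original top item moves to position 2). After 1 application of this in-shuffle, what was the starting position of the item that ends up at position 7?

19

Work backwards from position 7, undoing one in-shuffle at a time:
7 ← 19
So the item now at position 7 started at position 19.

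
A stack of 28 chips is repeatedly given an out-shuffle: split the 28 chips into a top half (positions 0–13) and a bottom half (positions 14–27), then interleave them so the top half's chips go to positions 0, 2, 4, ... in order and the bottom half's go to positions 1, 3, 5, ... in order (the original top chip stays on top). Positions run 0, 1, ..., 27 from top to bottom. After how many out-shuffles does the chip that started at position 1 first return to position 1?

18

Follow position 1 under repeated out-shuffles:
1 → 2 → 4 → 8 → 16 → 5 → 10 → 20 → 13 → 26 → 25 → 23 → 19 → 11 → 22 → 17 → 7 → 14 → 1
It first returns after 18 out-shuffles.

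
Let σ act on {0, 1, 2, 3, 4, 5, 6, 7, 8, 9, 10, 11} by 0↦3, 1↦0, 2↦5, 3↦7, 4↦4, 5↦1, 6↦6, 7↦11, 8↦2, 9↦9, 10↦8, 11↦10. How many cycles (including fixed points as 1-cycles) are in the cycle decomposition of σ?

4

Cycle decomposition: (0 3 7 11 10 8 2 5 1) (4) (6) (9).
4 cycles.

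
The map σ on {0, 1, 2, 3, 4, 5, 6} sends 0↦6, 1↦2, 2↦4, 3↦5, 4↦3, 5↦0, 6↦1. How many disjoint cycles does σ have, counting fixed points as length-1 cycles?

Cycle decomposition: (0 6 1 2 4 3 5).
1 cycle.

1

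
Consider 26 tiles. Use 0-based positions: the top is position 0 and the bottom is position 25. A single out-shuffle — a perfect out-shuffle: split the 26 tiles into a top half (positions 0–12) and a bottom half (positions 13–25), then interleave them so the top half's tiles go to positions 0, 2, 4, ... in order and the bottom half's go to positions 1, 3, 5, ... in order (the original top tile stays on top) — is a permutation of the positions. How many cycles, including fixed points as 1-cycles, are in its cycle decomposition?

Trace each unvisited position around until it returns:
(0) (1 2 4 8 16 7 ... len 20) (5 10 20 15) (25)
4 cycles in total.

4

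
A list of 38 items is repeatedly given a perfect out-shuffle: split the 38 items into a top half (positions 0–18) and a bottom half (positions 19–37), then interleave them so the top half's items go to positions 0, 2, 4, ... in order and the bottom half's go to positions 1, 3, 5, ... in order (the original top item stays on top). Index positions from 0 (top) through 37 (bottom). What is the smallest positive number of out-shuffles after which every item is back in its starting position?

The out-shuffle permutes the 38 positions with cycle lengths [1, 1, 36].
Every item is home exactly when every cycle has completed a whole number of laps, i.e. after lcm(1, 36) = 36 out-shuffles.

36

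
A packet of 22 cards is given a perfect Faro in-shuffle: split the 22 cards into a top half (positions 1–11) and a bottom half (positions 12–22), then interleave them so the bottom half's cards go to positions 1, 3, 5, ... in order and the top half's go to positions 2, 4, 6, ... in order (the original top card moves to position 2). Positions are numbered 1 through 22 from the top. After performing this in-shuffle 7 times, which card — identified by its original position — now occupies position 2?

Work backwards from position 2, undoing one in-shuffle at a time:
2 ← 1 ← 12 ← 6 ← 3 ← 13 ← 18 ← 9
So the card now at position 2 started at position 9.

9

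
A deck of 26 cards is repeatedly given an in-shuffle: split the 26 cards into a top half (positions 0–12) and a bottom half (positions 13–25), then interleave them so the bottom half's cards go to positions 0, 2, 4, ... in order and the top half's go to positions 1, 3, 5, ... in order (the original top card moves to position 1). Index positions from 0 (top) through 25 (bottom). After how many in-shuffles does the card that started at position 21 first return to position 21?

18

Follow position 21 under repeated in-shuffles:
21 → 16 → 6 → 13 → 0 → 1 → 3 → 7 → 15 → 4 → 9 → 19 → 12 → 25 → 24 → 22 → 18 → 10 → 21
It first returns after 18 in-shuffles.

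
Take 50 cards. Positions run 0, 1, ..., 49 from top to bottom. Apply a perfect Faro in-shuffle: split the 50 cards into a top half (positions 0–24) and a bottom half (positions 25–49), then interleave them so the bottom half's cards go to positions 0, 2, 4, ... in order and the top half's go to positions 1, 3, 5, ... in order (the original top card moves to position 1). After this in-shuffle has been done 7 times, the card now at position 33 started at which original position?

Work backwards from position 33, undoing one in-shuffle at a time:
33 ← 16 ← 33 ← 16 ← 33 ← 16 ← 33 ← 16
So the card now at position 33 started at position 16.

16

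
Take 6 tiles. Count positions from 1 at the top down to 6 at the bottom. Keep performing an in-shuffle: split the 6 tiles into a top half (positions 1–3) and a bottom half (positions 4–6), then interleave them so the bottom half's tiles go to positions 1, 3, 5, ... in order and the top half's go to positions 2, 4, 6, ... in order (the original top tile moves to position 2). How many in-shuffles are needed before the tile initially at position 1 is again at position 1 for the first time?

Follow position 1 under repeated in-shuffles:
1 → 2 → 4 → 1
It first returns after 3 in-shuffles.

3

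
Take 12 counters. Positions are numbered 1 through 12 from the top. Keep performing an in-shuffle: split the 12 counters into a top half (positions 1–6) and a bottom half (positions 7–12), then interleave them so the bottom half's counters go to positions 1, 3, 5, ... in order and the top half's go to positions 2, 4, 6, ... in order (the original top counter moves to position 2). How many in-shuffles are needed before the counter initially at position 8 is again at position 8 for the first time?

12

Follow position 8 under repeated in-shuffles:
8 → 3 → 6 → 12 → 11 → 9 → 5 → 10 → 7 → 1 → 2 → 4 → 8
It first returns after 12 in-shuffles.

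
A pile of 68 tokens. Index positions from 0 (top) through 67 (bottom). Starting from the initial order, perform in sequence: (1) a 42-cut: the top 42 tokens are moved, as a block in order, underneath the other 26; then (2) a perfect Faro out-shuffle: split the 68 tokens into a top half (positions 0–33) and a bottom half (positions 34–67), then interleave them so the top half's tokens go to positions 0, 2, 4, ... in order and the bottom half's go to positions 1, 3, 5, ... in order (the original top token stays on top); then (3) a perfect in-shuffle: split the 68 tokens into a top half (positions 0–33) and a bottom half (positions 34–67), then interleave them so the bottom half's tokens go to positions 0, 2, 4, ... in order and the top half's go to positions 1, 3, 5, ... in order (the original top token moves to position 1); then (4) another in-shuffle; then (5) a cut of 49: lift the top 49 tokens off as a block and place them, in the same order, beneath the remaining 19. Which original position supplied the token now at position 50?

Undo the operations in reverse order, starting from position 50:
  undo op 5 (cut 49): 50 ← 31
  undo op 4 (in-shuffle, from top half): 31 ← 15
  undo op 3 (in-shuffle, from top half): 15 ← 7
  undo op 2 (out-shuffle, from bottom half): 7 ← 37
  undo op 1 (cut 42): 37 ← 11
So the token at position 50 came from original position 11.

11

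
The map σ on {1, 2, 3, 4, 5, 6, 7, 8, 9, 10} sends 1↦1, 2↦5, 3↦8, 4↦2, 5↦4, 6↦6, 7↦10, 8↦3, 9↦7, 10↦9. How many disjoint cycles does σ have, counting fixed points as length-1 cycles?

5

Cycle decomposition: (1) (2 5 4) (3 8) (6) (7 10 9).
5 cycles.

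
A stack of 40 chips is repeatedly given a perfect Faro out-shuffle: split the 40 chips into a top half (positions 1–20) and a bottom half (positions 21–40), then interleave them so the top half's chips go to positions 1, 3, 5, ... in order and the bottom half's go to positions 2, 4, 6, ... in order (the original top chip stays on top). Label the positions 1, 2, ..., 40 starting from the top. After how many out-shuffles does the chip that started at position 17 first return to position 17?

12

Follow position 17 under repeated out-shuffles:
17 → 33 → 26 → 12 → 23 → 6 → 11 → 21 → 2 → 3 → 5 → 9 → 17
It first returns after 12 out-shuffles.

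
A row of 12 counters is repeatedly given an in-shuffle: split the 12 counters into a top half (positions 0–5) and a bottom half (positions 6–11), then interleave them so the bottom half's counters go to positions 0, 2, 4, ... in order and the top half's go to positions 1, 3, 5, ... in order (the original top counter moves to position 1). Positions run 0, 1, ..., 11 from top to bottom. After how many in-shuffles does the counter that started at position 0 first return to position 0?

Follow position 0 under repeated in-shuffles:
0 → 1 → 3 → 7 → 2 → 5 → 11 → 10 → 8 → 4 → 9 → 6 → 0
It first returns after 12 in-shuffles.

12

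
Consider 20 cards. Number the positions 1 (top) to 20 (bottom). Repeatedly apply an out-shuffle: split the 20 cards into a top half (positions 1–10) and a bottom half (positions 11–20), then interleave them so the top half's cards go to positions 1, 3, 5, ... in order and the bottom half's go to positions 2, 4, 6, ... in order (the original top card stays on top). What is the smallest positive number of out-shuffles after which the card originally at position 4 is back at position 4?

18

Follow position 4 under repeated out-shuffles:
4 → 7 → 13 → 6 → 11 → 2 → 3 → 5 → 9 → 17 → 14 → 8 → 15 → 10 → 19 → 18 → 16 → 12 → 4
It first returns after 18 out-shuffles.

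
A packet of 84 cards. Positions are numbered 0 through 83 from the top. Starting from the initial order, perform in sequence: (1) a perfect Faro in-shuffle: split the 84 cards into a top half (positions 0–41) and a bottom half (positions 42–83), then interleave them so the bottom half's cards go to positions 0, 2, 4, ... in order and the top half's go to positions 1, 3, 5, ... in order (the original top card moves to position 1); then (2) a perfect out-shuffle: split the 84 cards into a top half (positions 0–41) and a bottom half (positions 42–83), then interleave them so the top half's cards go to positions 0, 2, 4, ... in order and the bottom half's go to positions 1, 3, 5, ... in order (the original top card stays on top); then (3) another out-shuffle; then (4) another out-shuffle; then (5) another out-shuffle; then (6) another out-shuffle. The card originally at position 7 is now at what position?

Track the card from position 7 forward through each operation:
  after op 1 (in-shuffle): 7 → 15
  after op 2 (out-shuffle): 15 → 30
  after op 3 (out-shuffle): 30 → 60
  after op 4 (out-shuffle): 60 → 37
  after op 5 (out-shuffle): 37 → 74
  after op 6 (out-shuffle): 74 → 65

65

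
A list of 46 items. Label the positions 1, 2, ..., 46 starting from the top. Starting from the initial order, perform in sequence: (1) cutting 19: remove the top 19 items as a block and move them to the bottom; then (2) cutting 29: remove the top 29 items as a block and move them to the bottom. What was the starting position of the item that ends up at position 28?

Undo the operations in reverse order, starting from position 28:
  undo op 2 (cut 29): 28 ← 11
  undo op 1 (cut 19): 11 ← 30
So the item at position 28 came from original position 30.

30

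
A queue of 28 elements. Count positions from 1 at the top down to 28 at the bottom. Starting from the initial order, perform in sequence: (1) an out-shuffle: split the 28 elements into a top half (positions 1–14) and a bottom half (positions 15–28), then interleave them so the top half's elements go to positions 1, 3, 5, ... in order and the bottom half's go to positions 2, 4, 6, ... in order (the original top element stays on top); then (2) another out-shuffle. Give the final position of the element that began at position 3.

9

Track the element from position 3 forward through each operation:
  after op 1 (out-shuffle): 3 → 5
  after op 2 (out-shuffle): 5 → 9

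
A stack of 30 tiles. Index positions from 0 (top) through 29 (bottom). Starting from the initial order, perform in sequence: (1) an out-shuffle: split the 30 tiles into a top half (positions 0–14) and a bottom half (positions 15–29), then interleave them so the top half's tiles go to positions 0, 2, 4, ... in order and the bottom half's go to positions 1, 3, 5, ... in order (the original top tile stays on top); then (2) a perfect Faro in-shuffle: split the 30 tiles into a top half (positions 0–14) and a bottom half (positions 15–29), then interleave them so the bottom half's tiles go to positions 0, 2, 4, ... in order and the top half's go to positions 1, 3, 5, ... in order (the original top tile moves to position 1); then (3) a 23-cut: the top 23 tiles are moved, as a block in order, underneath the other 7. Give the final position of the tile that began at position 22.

Track the tile from position 22 forward through each operation:
  after op 1 (out-shuffle): 22 → 15
  after op 2 (in-shuffle): 15 → 0
  after op 3 (cut 23): 0 → 7

7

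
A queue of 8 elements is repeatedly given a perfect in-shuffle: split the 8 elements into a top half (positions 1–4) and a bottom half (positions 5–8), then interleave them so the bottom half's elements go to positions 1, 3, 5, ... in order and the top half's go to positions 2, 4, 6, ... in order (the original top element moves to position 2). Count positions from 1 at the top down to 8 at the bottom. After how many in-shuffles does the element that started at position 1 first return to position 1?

Follow position 1 under repeated in-shuffles:
1 → 2 → 4 → 8 → 7 → 5 → 1
It first returns after 6 in-shuffles.

6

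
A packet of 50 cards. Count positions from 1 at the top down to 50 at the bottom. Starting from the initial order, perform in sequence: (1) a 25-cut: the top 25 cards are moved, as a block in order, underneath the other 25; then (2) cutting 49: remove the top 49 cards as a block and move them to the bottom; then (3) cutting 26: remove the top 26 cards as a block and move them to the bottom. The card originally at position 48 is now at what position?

48

Track the card from position 48 forward through each operation:
  after op 1 (cut 25): 48 → 23
  after op 2 (cut 49): 23 → 24
  after op 3 (cut 26): 24 → 48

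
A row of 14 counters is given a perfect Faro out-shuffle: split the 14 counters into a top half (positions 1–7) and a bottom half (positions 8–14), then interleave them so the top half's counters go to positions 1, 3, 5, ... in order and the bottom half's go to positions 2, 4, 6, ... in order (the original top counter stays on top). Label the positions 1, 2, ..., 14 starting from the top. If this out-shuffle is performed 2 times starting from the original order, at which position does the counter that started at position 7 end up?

12

Track the counter's position through each out-shuffle:
7 → 13 → 12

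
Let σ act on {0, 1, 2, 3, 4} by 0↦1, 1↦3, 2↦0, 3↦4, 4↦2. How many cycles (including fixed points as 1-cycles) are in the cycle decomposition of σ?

1

Cycle decomposition: (0 1 3 4 2).
1 cycle.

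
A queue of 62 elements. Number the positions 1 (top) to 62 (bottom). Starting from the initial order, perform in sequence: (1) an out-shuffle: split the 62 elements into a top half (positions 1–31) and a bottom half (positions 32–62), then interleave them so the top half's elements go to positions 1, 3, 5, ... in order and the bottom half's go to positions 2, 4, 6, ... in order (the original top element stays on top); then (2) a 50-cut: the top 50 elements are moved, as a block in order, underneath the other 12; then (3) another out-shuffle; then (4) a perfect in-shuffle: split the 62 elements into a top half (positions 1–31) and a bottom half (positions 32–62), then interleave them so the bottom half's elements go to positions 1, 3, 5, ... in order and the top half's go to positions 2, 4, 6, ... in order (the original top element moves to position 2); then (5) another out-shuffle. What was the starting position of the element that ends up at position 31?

Undo the operations in reverse order, starting from position 31:
  undo op 5 (out-shuffle, from top half): 31 ← 16
  undo op 4 (in-shuffle, from top half): 16 ← 8
  undo op 3 (out-shuffle, from bottom half): 8 ← 35
  undo op 2 (cut 50): 35 ← 23
  undo op 1 (out-shuffle, from top half): 23 ← 12
So the element at position 31 came from original position 12.

12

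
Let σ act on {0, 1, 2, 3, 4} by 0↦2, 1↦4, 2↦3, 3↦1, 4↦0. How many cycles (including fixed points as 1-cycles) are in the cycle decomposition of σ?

Cycle decomposition: (0 2 3 1 4).
1 cycle.

1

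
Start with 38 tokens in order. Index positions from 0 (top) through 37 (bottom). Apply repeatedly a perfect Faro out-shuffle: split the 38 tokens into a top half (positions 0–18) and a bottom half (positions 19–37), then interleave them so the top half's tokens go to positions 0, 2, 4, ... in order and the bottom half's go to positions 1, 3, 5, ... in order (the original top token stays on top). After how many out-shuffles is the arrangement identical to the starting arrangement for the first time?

The out-shuffle permutes the 38 positions with cycle lengths [1, 1, 36].
Every token is home exactly when every cycle has completed a whole number of laps, i.e. after lcm(1, 36) = 36 out-shuffles.

36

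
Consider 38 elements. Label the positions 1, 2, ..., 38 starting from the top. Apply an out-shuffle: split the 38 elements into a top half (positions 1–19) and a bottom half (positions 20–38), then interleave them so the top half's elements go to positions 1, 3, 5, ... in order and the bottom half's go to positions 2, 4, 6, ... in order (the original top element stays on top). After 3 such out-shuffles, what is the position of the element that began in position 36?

Track the element's position through each out-shuffle:
36 → 34 → 30 → 22

22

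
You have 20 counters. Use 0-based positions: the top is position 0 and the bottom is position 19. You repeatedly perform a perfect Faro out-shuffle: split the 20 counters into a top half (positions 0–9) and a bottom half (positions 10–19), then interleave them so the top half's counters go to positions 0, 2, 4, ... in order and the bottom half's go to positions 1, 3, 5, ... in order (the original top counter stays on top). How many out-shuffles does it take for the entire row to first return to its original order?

The out-shuffle permutes the 20 positions with cycle lengths [1, 1, 18].
Every counter is home exactly when every cycle has completed a whole number of laps, i.e. after lcm(1, 18) = 18 out-shuffles.

18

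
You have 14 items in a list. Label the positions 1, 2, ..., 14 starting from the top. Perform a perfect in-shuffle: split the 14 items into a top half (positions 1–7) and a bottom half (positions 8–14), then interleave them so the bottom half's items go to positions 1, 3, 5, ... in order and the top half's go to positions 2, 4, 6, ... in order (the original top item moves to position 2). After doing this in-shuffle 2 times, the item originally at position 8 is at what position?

Track the item's position through each in-shuffle:
8 → 1 → 2

2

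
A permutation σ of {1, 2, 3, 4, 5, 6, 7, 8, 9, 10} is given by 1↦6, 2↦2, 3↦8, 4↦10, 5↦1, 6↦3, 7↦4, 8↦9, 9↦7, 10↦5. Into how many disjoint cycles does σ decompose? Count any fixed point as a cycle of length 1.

2

Cycle decomposition: (1 6 3 8 9 7 4 10 5) (2).
2 cycles.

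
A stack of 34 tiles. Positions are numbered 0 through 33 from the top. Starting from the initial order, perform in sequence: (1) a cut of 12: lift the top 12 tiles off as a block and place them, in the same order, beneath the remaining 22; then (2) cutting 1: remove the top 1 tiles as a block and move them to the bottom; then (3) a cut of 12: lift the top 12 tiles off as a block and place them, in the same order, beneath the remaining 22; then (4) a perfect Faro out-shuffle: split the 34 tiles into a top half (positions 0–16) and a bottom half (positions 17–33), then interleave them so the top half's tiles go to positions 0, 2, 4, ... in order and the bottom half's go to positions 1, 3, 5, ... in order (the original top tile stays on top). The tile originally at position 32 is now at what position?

14

Track the tile from position 32 forward through each operation:
  after op 1 (cut 12): 32 → 20
  after op 2 (cut 1): 20 → 19
  after op 3 (cut 12): 19 → 7
  after op 4 (out-shuffle): 7 → 14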